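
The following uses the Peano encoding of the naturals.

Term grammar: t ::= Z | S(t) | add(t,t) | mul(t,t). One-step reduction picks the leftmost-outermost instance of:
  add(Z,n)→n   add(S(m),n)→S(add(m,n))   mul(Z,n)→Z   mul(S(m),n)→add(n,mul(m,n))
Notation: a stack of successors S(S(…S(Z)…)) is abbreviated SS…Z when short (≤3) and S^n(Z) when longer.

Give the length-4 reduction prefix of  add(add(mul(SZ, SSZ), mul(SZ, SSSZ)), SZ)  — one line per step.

  start: add(add(mul(SZ, SSZ), mul(SZ, SSSZ)), SZ)
  →1  add(add(add(SSZ, mul(Z, SSZ)), mul(SZ, SSSZ)), SZ)
  →2  add(add(S(add(SZ, mul(Z, SSZ))), mul(SZ, SSSZ)), SZ)
  →3  add(S(add(add(SZ, mul(Z, SSZ)), mul(SZ, SSSZ))), SZ)
  →4  S(add(add(add(SZ, mul(Z, SSZ)), mul(SZ, SSSZ)), SZ))

Answer: after 4 steps: S(add(add(add(SZ, mul(Z, SSZ)), mul(SZ, SSSZ)), SZ))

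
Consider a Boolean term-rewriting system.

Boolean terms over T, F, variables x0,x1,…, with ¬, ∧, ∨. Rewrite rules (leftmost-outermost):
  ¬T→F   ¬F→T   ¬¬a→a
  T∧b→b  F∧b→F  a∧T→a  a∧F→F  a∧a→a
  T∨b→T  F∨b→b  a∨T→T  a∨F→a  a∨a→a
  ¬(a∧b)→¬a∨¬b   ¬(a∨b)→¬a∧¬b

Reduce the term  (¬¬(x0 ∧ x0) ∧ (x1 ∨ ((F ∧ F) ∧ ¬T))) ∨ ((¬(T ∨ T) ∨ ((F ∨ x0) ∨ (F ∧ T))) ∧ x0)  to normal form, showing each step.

Answer: normal form = (x0 ∧ x1) ∨ x0  (in 13 steps)

Working:
  start: (¬¬(x0 ∧ x0) ∧ (x1 ∨ ((F ∧ F) ∧ ¬T))) ∨ ((¬(T ∨ T) ∨ ((F ∨ x0) ∨ (F ∧ T))) ∧ x0)
  step 1: ((x0 ∧ x0) ∧ (x1 ∨ ((F ∧ F) ∧ ¬T))) ∨ ((¬(T ∨ T) ∨ ((F ∨ x0) ∨ (F ∧ T))) ∧ x0)
  step 2: (x0 ∧ (x1 ∨ ((F ∧ F) ∧ ¬T))) ∨ ((¬(T ∨ T) ∨ ((F ∨ x0) ∨ (F ∧ T))) ∧ x0)
  step 3: (x0 ∧ (x1 ∨ (F ∧ ¬T))) ∨ ((¬(T ∨ T) ∨ ((F ∨ x0) ∨ (F ∧ T))) ∧ x0)
  step 4: (x0 ∧ (x1 ∨ F)) ∨ ((¬(T ∨ T) ∨ ((F ∨ x0) ∨ (F ∧ T))) ∧ x0)
  step 5: (x0 ∧ x1) ∨ ((¬(T ∨ T) ∨ ((F ∨ x0) ∨ (F ∧ T))) ∧ x0)
  step 6: (x0 ∧ x1) ∨ (((¬T ∧ ¬T) ∨ ((F ∨ x0) ∨ (F ∧ T))) ∧ x0)
  step 7: (x0 ∧ x1) ∨ ((¬T ∨ ((F ∨ x0) ∨ (F ∧ T))) ∧ x0)
  step 8: (x0 ∧ x1) ∨ ((F ∨ ((F ∨ x0) ∨ (F ∧ T))) ∧ x0)
  step 9: (x0 ∧ x1) ∨ (((F ∨ x0) ∨ (F ∧ T)) ∧ x0)
  step 10: (x0 ∧ x1) ∨ ((x0 ∨ (F ∧ T)) ∧ x0)
  step 11: (x0 ∧ x1) ∨ ((x0 ∨ F) ∧ x0)
  step 12: (x0 ∧ x1) ∨ (x0 ∧ x0)
  step 13: (x0 ∧ x1) ∨ x0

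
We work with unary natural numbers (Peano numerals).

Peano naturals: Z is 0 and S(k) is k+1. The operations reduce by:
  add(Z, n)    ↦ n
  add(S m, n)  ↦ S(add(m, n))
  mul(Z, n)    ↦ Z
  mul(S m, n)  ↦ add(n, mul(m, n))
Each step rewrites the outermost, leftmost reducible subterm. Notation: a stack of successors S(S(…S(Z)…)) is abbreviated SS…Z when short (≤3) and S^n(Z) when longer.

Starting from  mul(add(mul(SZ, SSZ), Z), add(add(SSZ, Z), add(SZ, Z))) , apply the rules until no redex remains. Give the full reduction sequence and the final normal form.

  start: mul(add(mul(SZ, SSZ), Z), add(add(SSZ, Z), add(SZ, Z)))
  →1  mul(add(add(SSZ, mul(Z, SSZ)), Z), add(add(SSZ, Z), add(SZ, Z)))
  →2  mul(add(S(add(SZ, mul(Z, SSZ))), Z), add(add(SSZ, Z), add(SZ, Z)))
  →3  mul(S(add(add(SZ, mul(Z, SSZ)), Z)), add(add(SSZ, Z), add(SZ, Z)))
  →4  add(add(add(SSZ, Z), add(SZ, Z)), mul(add(add(SZ, mul(Z, SSZ)), Z), add(add(SSZ, Z), add(SZ, Z))))
  →5  add(add(S(add(SZ, Z)), add(SZ, Z)), mul(add(add(SZ, mul(Z, SSZ)), Z), add(add(SSZ, Z), add(SZ, Z))))
  →6  add(S(add(add(SZ, Z), add(SZ, Z))), mul(add(add(SZ, mul(Z, SSZ)), Z), add(add(SSZ, Z), add(SZ, Z))))
  →7  S(add(add(add(SZ, Z), add(SZ, Z)), mul(add(add(SZ, mul(Z, SSZ)), Z), add(add(SSZ, Z), add(SZ, Z)))))
  →8  S(add(add(S(add(Z, Z)), add(SZ, Z)), mul(add(add(SZ, mul(Z, SSZ)), Z), add(add(SSZ, Z), add(SZ, Z)))))
  →9  S(add(S(add(add(Z, Z), add(SZ, Z))), mul(add(add(SZ, mul(Z, SSZ)), Z), add(add(SSZ, Z), add(SZ, Z)))))
  →10  S(S(add(add(add(Z, Z), add(SZ, Z)), mul(add(add(SZ, mul(Z, SSZ)), Z), add(add(SSZ, Z), add(SZ, Z))))))
  →11  S(S(add(add(Z, add(SZ, Z)), mul(add(add(SZ, mul(Z, SSZ)), Z), add(add(SSZ, Z), add(SZ, Z))))))
  →12  S(S(add(add(SZ, Z), mul(add(add(SZ, mul(Z, SSZ)), Z), add(add(SSZ, Z), add(SZ, Z))))))
  →13  S(S(add(S(add(Z, Z)), mul(add(add(SZ, mul(Z, SSZ)), Z), add(add(SSZ, Z), add(SZ, Z))))))
  →14  S(S(S(add(add(Z, Z), mul(add(add(SZ, mul(Z, SSZ)), Z), add(add(SSZ, Z), add(SZ, Z)))))))
  →15  S(S(S(add(Z, mul(add(add(SZ, mul(Z, SSZ)), Z), add(add(SSZ, Z), add(SZ, Z)))))))
  →16  S(S(S(mul(add(add(SZ, mul(Z, SSZ)), Z), add(add(SSZ, Z), add(SZ, Z))))))
  →17  S(S(S(mul(add(S(add(Z, mul(Z, SSZ))), Z), add(add(SSZ, Z), add(SZ, Z))))))
  →18  S(S(S(mul(S(add(add(Z, mul(Z, SSZ)), Z)), add(add(SSZ, Z), add(SZ, Z))))))
  →19  S(S(S(add(add(add(SSZ, Z), add(SZ, Z)), mul(add(add(Z, mul(Z, SSZ)), Z), add(add(SSZ, Z), add(SZ, Z)))))))
  →20  S(S(S(add(add(S(add(SZ, Z)), add(SZ, Z)), mul(add(add(Z, mul(Z, SSZ)), Z), add(add(SSZ, Z), add(SZ, Z)))))))
  →21  S(S(S(add(S(add(add(SZ, Z), add(SZ, Z))), mul(add(add(Z, mul(Z, SSZ)), Z), add(add(SSZ, Z), add(SZ, Z)))))))
  →22  S(S(S(S(add(add(add(SZ, Z), add(SZ, Z)), mul(add(add(Z, mul(Z, SSZ)), Z), add(add(SSZ, Z), add(SZ, Z))))))))
  →23  S(S(S(S(add(add(S(add(Z, Z)), add(SZ, Z)), mul(add(add(Z, mul(Z, SSZ)), Z), add(add(SSZ, Z), add(SZ, Z))))))))
  →24  S(S(S(S(add(S(add(add(Z, Z), add(SZ, Z))), mul(add(add(Z, mul(Z, SSZ)), Z), add(add(SSZ, Z), add(SZ, Z))))))))
  →25  S(S(S(S(S(add(add(add(Z, Z), add(SZ, Z)), mul(add(add(Z, mul(Z, SSZ)), Z), add(add(SSZ, Z), add(SZ, Z)))))))))
  →26  S(S(S(S(S(add(add(Z, add(SZ, Z)), mul(add(add(Z, mul(Z, SSZ)), Z), add(add(SSZ, Z), add(SZ, Z)))))))))
  →27  S(S(S(S(S(add(add(SZ, Z), mul(add(add(Z, mul(Z, SSZ)), Z), add(add(SSZ, Z), add(SZ, Z)))))))))
  →28  S(S(S(S(S(add(S(add(Z, Z)), mul(add(add(Z, mul(Z, SSZ)), Z), add(add(SSZ, Z), add(SZ, Z)))))))))
  →29  S(S(S(S(S(S(add(add(Z, Z), mul(add(add(Z, mul(Z, SSZ)), Z), add(add(SSZ, Z), add(SZ, Z))))))))))
  →30  S(S(S(S(S(S(add(Z, mul(add(add(Z, mul(Z, SSZ)), Z), add(add(SSZ, Z), add(SZ, Z))))))))))
  →31  S(S(S(S(S(S(mul(add(add(Z, mul(Z, SSZ)), Z), add(add(SSZ, Z), add(SZ, Z)))))))))
  →32  S(S(S(S(S(S(mul(add(mul(Z, SSZ), Z), add(add(SSZ, Z), add(SZ, Z)))))))))
  →33  S(S(S(S(S(S(mul(add(Z, Z), add(add(SSZ, Z), add(SZ, Z)))))))))
  →34  S(S(S(S(S(S(mul(Z, add(add(SSZ, Z), add(SZ, Z)))))))))
  →35  S^6(Z)

Answer: normal form = S^6(Z)  (in 35 steps)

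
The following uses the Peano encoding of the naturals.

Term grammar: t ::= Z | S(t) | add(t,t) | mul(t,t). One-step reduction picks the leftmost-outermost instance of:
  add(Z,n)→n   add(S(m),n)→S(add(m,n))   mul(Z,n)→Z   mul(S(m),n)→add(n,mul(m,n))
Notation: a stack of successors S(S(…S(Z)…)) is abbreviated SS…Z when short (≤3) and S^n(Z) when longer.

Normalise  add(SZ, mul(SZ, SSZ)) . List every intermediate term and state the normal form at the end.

  start: add(SZ, mul(SZ, SSZ))
  step 1: S(add(Z, mul(SZ, SSZ)))
  step 2: S(mul(SZ, SSZ))
  step 3: S(add(SSZ, mul(Z, SSZ)))
  step 4: S(S(add(SZ, mul(Z, SSZ))))
  step 5: S(S(S(add(Z, mul(Z, SSZ)))))
  step 6: S(S(S(mul(Z, SSZ))))
  step 7: SSSZ

Answer: normal form = SSSZ  (in 7 steps)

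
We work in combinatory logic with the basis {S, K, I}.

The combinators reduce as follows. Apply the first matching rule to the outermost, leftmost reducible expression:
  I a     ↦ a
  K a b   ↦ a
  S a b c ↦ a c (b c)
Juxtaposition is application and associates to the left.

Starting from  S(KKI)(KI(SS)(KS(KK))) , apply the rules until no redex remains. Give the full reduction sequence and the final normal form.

Answer: normal form = SKS  (in 4 steps)

Reduction:
  start: S(KKI)(KI(SS)(KS(KK)))
  step 1: SK(KI(SS)(KS(KK)))
  step 2: SK(I(KS(KK)))
  step 3: SK(KS(KK))
  step 4: SKS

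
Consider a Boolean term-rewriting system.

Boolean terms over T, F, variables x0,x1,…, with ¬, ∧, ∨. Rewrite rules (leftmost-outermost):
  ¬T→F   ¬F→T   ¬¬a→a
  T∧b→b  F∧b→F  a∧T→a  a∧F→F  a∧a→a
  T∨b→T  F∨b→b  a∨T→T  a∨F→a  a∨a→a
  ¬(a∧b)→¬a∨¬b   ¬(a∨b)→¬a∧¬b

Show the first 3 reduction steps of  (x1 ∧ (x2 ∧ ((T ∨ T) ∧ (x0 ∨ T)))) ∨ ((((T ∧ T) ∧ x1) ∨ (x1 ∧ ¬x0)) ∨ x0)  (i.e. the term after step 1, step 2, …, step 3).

Answer: after 3 steps: (x1 ∧ (x2 ∧ T)) ∨ ((((T ∧ T) ∧ x1) ∨ (x1 ∧ ¬x0)) ∨ x0)

Derivation:
  start: (x1 ∧ (x2 ∧ ((T ∨ T) ∧ (x0 ∨ T)))) ∨ ((((T ∧ T) ∧ x1) ∨ (x1 ∧ ¬x0)) ∨ x0)
  [1] (x1 ∧ (x2 ∧ (T ∧ (x0 ∨ T)))) ∨ ((((T ∧ T) ∧ x1) ∨ (x1 ∧ ¬x0)) ∨ x0)
  [2] (x1 ∧ (x2 ∧ (x0 ∨ T))) ∨ ((((T ∧ T) ∧ x1) ∨ (x1 ∧ ¬x0)) ∨ x0)
  [3] (x1 ∧ (x2 ∧ T)) ∨ ((((T ∧ T) ∧ x1) ∨ (x1 ∧ ¬x0)) ∨ x0)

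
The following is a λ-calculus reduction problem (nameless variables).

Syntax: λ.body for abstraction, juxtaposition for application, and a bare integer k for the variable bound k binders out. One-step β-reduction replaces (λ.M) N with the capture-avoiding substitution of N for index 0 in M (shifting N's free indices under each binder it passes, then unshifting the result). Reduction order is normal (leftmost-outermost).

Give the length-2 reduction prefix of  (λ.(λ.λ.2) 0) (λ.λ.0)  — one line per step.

  start: (λ.(λ.λ.2) 0) (λ.λ.0)
  →1  (λ.λ.λ.λ.0) (λ.λ.0)
  →2  λ.λ.λ.0

Answer: after 2 steps: λ.λ.λ.0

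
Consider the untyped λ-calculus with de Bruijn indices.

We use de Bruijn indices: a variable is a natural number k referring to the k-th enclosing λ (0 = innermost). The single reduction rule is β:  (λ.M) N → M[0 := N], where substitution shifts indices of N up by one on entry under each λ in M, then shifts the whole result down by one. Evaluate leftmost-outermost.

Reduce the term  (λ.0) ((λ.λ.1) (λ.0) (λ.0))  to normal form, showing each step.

Answer: normal form = λ.0  (in 3 steps)

Reduction:
  start: (λ.0) ((λ.λ.1) (λ.0) (λ.0))
  →1  (λ.λ.1) (λ.0) (λ.0)
  →2  (λ.λ.0) (λ.0)
  →3  λ.0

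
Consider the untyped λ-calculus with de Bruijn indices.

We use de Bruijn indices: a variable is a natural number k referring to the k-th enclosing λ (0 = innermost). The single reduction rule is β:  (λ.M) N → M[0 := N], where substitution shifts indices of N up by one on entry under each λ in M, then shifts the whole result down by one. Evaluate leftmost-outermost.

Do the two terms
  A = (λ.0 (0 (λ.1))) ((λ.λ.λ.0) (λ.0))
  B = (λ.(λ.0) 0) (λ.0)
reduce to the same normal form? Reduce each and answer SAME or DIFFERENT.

Answer: SAME — A ⇓ λ.0, B ⇓ λ.0

Working:
Term A:
  start: (λ.0 (0 (λ.1))) ((λ.λ.λ.0) (λ.0))
  [1] (λ.λ.λ.0) (λ.0) ((λ.λ.λ.0) (λ.0) (λ.(λ.λ.λ.0) (λ.0)))
  [2] (λ.λ.0) ((λ.λ.λ.0) (λ.0) (λ.(λ.λ.λ.0) (λ.0)))
  [3] λ.0

Term B:
  start: (λ.(λ.0) 0) (λ.0)
  [1] (λ.0) (λ.0)
  [2] λ.0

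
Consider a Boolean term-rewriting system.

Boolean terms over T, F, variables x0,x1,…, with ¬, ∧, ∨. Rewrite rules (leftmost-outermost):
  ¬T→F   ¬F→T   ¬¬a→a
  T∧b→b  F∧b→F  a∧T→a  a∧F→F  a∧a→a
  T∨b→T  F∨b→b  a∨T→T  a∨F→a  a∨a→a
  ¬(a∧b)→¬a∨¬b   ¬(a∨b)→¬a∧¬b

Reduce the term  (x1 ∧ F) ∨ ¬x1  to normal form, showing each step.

Answer: normal form = ¬x1  (in 2 steps)

Derivation:
  start: (x1 ∧ F) ∨ ¬x1
  [1] F ∨ ¬x1
  [2] ¬x1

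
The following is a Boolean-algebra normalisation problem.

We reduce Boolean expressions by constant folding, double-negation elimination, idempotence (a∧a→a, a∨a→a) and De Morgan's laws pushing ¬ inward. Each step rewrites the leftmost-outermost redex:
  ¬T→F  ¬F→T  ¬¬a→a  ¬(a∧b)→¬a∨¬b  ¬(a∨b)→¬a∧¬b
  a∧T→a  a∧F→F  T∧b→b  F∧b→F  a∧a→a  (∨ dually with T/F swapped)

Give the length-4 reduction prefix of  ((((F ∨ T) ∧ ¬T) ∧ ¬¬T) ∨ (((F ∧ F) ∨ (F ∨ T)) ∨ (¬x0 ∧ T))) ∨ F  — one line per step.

Answer: after 4 steps: (F ∧ ¬¬T) ∨ (((F ∧ F) ∨ (F ∨ T)) ∨ (¬x0 ∧ T))

Reduction:
  start: ((((F ∨ T) ∧ ¬T) ∧ ¬¬T) ∨ (((F ∧ F) ∨ (F ∨ T)) ∨ (¬x0 ∧ T))) ∨ F
  →1  (((F ∨ T) ∧ ¬T) ∧ ¬¬T) ∨ (((F ∧ F) ∨ (F ∨ T)) ∨ (¬x0 ∧ T))
  →2  ((T ∧ ¬T) ∧ ¬¬T) ∨ (((F ∧ F) ∨ (F ∨ T)) ∨ (¬x0 ∧ T))
  →3  (¬T ∧ ¬¬T) ∨ (((F ∧ F) ∨ (F ∨ T)) ∨ (¬x0 ∧ T))
  →4  (F ∧ ¬¬T) ∨ (((F ∧ F) ∨ (F ∨ T)) ∨ (¬x0 ∧ T))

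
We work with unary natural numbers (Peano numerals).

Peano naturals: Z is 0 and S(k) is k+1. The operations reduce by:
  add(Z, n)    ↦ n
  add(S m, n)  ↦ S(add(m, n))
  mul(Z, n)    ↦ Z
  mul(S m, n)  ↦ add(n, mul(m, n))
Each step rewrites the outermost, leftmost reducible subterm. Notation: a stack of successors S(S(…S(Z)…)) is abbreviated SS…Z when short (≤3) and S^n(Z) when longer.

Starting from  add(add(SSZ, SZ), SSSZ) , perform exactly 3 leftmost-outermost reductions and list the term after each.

Answer: after 3 steps: S(add(S(add(Z, SZ)), SSSZ))

Reduction:
  start: add(add(SSZ, SZ), SSSZ)
  →1  add(S(add(SZ, SZ)), SSSZ)
  →2  S(add(add(SZ, SZ), SSSZ))
  →3  S(add(S(add(Z, SZ)), SSSZ))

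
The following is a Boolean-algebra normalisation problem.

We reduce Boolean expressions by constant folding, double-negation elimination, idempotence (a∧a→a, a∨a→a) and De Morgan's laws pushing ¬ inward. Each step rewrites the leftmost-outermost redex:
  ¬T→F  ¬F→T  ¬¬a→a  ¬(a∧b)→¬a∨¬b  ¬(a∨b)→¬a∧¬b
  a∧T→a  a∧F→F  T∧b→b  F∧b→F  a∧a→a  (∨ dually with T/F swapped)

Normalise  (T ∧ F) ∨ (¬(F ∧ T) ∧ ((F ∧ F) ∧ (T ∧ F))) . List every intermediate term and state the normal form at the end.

  start: (T ∧ F) ∨ (¬(F ∧ T) ∧ ((F ∧ F) ∧ (T ∧ F)))
  [1] F ∨ (¬(F ∧ T) ∧ ((F ∧ F) ∧ (T ∧ F)))
  [2] ¬(F ∧ T) ∧ ((F ∧ F) ∧ (T ∧ F))
  [3] (¬F ∨ ¬T) ∧ ((F ∧ F) ∧ (T ∧ F))
  [4] (T ∨ ¬T) ∧ ((F ∧ F) ∧ (T ∧ F))
  [5] T ∧ ((F ∧ F) ∧ (T ∧ F))
  [6] (F ∧ F) ∧ (T ∧ F)
  [7] F ∧ (T ∧ F)
  [8] F

Answer: normal form = F  (in 8 steps)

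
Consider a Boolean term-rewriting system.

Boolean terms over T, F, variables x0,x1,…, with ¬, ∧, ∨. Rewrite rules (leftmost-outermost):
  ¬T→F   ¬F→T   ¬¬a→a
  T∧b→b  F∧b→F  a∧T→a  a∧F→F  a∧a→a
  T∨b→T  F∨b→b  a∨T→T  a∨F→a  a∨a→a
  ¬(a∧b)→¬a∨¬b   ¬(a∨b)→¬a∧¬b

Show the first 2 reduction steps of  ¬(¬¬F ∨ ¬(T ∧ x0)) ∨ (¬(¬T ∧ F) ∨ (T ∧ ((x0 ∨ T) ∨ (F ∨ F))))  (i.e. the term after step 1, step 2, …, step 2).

  start: ¬(¬¬F ∨ ¬(T ∧ x0)) ∨ (¬(¬T ∧ F) ∨ (T ∧ ((x0 ∨ T) ∨ (F ∨ F))))
  step 1: (¬¬¬F ∧ ¬¬(T ∧ x0)) ∨ (¬(¬T ∧ F) ∨ (T ∧ ((x0 ∨ T) ∨ (F ∨ F))))
  step 2: (¬F ∧ ¬¬(T ∧ x0)) ∨ (¬(¬T ∧ F) ∨ (T ∧ ((x0 ∨ T) ∨ (F ∨ F))))

Answer: after 2 steps: (¬F ∧ ¬¬(T ∧ x0)) ∨ (¬(¬T ∧ F) ∨ (T ∧ ((x0 ∨ T) ∨ (F ∨ F))))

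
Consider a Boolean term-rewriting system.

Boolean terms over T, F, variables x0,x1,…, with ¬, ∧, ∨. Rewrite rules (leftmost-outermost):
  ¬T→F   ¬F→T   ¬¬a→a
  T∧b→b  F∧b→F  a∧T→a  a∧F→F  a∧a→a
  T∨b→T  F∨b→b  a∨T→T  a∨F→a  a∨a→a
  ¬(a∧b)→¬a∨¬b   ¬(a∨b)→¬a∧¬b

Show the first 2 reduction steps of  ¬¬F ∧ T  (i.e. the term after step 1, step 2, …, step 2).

  start: ¬¬F ∧ T
  step 1: ¬¬F
  step 2: F

Answer: after 2 steps: F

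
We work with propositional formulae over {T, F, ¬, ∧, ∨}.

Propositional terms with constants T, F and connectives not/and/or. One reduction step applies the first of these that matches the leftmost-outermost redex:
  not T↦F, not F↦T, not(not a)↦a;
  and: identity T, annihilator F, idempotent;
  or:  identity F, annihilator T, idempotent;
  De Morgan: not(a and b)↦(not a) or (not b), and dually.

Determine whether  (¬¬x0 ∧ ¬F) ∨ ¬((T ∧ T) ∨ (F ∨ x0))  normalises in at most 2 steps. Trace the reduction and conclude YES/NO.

  start: (¬¬x0 ∧ ¬F) ∨ ¬((T ∧ T) ∨ (F ∨ x0))
  [1] (x0 ∧ ¬F) ∨ ¬((T ∧ T) ∨ (F ∨ x0))
  [2] (x0 ∧ T) ∨ ¬((T ∧ T) ∨ (F ∨ x0))

Answer: NO — after 2 steps the term is (x0 ∧ T) ∨ ¬((T ∧ T) ∨ (F ∨ x0)), not yet normal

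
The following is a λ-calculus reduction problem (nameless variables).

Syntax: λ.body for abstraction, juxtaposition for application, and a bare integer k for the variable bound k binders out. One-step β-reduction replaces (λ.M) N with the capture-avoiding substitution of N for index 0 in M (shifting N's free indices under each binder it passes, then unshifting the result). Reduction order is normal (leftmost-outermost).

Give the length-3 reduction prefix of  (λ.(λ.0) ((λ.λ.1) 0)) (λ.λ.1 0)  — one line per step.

Answer: after 3 steps: λ.λ.λ.1 0

Working:
  start: (λ.(λ.0) ((λ.λ.1) 0)) (λ.λ.1 0)
  [1] (λ.0) ((λ.λ.1) (λ.λ.1 0))
  [2] (λ.λ.1) (λ.λ.1 0)
  [3] λ.λ.λ.1 0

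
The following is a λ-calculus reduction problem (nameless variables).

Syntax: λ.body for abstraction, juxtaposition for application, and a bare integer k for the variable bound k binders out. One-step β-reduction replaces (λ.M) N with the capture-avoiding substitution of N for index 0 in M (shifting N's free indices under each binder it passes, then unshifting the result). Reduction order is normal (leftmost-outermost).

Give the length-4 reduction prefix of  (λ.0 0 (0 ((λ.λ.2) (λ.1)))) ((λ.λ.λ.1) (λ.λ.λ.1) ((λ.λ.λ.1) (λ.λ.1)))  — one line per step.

Answer: after 4 steps: (λ.λ.λ.1) (λ.λ.1) ((λ.λ.λ.1) (λ.λ.λ.1) ((λ.λ.λ.1) (λ.λ.1)) ((λ.λ.(λ.λ.λ.1) (λ.λ.λ.1) ((λ.λ.λ.1) (λ.λ.1))) (λ.(λ.λ.λ.1) (λ.λ.λ.1) ((λ.λ.λ.1) (λ.λ.1)))))

Reduction:
  start: (λ.0 0 (0 ((λ.λ.2) (λ.1)))) ((λ.λ.λ.1) (λ.λ.λ.1) ((λ.λ.λ.1) (λ.λ.1)))
  →1  (λ.λ.λ.1) (λ.λ.λ.1) ((λ.λ.λ.1) (λ.λ.1)) ((λ.λ.λ.1) (λ.λ.λ.1) ((λ.λ.λ.1) (λ.λ.1))) ((λ.λ.λ.1) (λ.λ.λ.1) ((λ.λ.λ.1) (λ.λ.1)) ((λ.λ.(λ.λ.λ.1) (λ.λ.λ.1) ((λ.λ.λ.1) (λ.λ.1))) (λ.(λ.λ.λ.1) (λ.λ.λ.1) ((λ.λ.λ.1) (λ.λ.1)))))
  →2  (λ.λ.1) ((λ.λ.λ.1) (λ.λ.1)) ((λ.λ.λ.1) (λ.λ.λ.1) ((λ.λ.λ.1) (λ.λ.1))) ((λ.λ.λ.1) (λ.λ.λ.1) ((λ.λ.λ.1) (λ.λ.1)) ((λ.λ.(λ.λ.λ.1) (λ.λ.λ.1) ((λ.λ.λ.1) (λ.λ.1))) (λ.(λ.λ.λ.1) (λ.λ.λ.1) ((λ.λ.λ.1) (λ.λ.1)))))
  →3  (λ.(λ.λ.λ.1) (λ.λ.1)) ((λ.λ.λ.1) (λ.λ.λ.1) ((λ.λ.λ.1) (λ.λ.1))) ((λ.λ.λ.1) (λ.λ.λ.1) ((λ.λ.λ.1) (λ.λ.1)) ((λ.λ.(λ.λ.λ.1) (λ.λ.λ.1) ((λ.λ.λ.1) (λ.λ.1))) (λ.(λ.λ.λ.1) (λ.λ.λ.1) ((λ.λ.λ.1) (λ.λ.1)))))
  →4  (λ.λ.λ.1) (λ.λ.1) ((λ.λ.λ.1) (λ.λ.λ.1) ((λ.λ.λ.1) (λ.λ.1)) ((λ.λ.(λ.λ.λ.1) (λ.λ.λ.1) ((λ.λ.λ.1) (λ.λ.1))) (λ.(λ.λ.λ.1) (λ.λ.λ.1) ((λ.λ.λ.1) (λ.λ.1)))))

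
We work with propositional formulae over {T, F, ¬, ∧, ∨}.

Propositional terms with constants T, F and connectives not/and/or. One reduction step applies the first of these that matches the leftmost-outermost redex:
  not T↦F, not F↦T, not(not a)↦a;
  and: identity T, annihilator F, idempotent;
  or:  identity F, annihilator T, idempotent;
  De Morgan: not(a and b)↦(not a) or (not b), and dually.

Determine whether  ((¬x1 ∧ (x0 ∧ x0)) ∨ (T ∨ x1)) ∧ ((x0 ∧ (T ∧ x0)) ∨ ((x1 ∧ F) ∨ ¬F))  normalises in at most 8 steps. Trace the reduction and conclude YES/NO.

Answer: NO — after 8 steps the term is x0 ∨ ¬F, not yet normal

Working:
  start: ((¬x1 ∧ (x0 ∧ x0)) ∨ (T ∨ x1)) ∧ ((x0 ∧ (T ∧ x0)) ∨ ((x1 ∧ F) ∨ ¬F))
  [1] ((¬x1 ∧ x0) ∨ (T ∨ x1)) ∧ ((x0 ∧ (T ∧ x0)) ∨ ((x1 ∧ F) ∨ ¬F))
  [2] ((¬x1 ∧ x0) ∨ T) ∧ ((x0 ∧ (T ∧ x0)) ∨ ((x1 ∧ F) ∨ ¬F))
  [3] T ∧ ((x0 ∧ (T ∧ x0)) ∨ ((x1 ∧ F) ∨ ¬F))
  [4] (x0 ∧ (T ∧ x0)) ∨ ((x1 ∧ F) ∨ ¬F)
  [5] (x0 ∧ x0) ∨ ((x1 ∧ F) ∨ ¬F)
  [6] x0 ∨ ((x1 ∧ F) ∨ ¬F)
  [7] x0 ∨ (F ∨ ¬F)
  [8] x0 ∨ ¬F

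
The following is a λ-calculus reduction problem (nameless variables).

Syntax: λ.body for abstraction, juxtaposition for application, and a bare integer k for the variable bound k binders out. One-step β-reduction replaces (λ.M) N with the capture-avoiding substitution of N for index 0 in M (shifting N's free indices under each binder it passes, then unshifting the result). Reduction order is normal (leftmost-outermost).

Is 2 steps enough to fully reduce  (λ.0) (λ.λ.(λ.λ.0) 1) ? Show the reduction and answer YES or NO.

Answer: YES — reaches normal form λ.λ.λ.0 in 2 ≤ 2 steps

Derivation:
  start: (λ.0) (λ.λ.(λ.λ.0) 1)
  step 1: λ.λ.(λ.λ.0) 1
  step 2: λ.λ.λ.0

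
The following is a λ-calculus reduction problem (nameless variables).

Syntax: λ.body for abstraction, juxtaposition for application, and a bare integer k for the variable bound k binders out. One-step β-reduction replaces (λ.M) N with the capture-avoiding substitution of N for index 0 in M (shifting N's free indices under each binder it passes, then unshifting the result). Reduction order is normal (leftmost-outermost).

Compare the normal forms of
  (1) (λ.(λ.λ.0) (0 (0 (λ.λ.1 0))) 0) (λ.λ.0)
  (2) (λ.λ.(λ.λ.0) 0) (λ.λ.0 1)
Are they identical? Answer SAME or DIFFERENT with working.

Term A:
  start: (λ.(λ.λ.0) (0 (0 (λ.λ.1 0))) 0) (λ.λ.0)
  →1  (λ.λ.0) ((λ.λ.0) ((λ.λ.0) (λ.λ.1 0))) (λ.λ.0)
  →2  (λ.0) (λ.λ.0)
  →3  λ.λ.0

Term B:
  start: (λ.λ.(λ.λ.0) 0) (λ.λ.0 1)
  →1  λ.(λ.λ.0) 0
  →2  λ.λ.0

Answer: SAME — A ⇓ λ.λ.0, B ⇓ λ.λ.0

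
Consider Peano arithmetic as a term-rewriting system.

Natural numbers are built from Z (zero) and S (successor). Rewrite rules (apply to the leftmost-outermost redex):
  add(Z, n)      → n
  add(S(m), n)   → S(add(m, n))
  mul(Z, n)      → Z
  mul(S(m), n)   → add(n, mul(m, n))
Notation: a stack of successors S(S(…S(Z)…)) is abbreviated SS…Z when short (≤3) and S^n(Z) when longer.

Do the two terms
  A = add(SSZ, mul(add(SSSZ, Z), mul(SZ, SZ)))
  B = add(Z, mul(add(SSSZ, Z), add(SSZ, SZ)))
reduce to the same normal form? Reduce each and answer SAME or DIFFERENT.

Term A:
  start: add(SSZ, mul(add(SSSZ, Z), mul(SZ, SZ)))
  step 1: S(add(SZ, mul(add(SSSZ, Z), mul(SZ, SZ))))
  step 2: S(S(add(Z, mul(add(SSSZ, Z), mul(SZ, SZ)))))
  step 3: S(S(mul(add(SSSZ, Z), mul(SZ, SZ))))
  step 4: S(S(mul(S(add(SSZ, Z)), mul(SZ, SZ))))
  step 5: S(S(add(mul(SZ, SZ), mul(add(SSZ, Z), mul(SZ, SZ)))))
  step 6: S(S(add(add(SZ, mul(Z, SZ)), mul(add(SSZ, Z), mul(SZ, SZ)))))
  step 7: S(S(add(S(add(Z, mul(Z, SZ))), mul(add(SSZ, Z), mul(SZ, SZ)))))
  step 8: S(S(S(add(add(Z, mul(Z, SZ)), mul(add(SSZ, Z), mul(SZ, SZ))))))
  step 9: S(S(S(add(mul(Z, SZ), mul(add(SSZ, Z), mul(SZ, SZ))))))
  step 10: S(S(S(add(Z, mul(add(SSZ, Z), mul(SZ, SZ))))))
  step 11: S(S(S(mul(add(SSZ, Z), mul(SZ, SZ)))))
  step 12: S(S(S(mul(S(add(SZ, Z)), mul(SZ, SZ)))))
  step 13: S(S(S(add(mul(SZ, SZ), mul(add(SZ, Z), mul(SZ, SZ))))))
  step 14: S(S(S(add(add(SZ, mul(Z, SZ)), mul(add(SZ, Z), mul(SZ, SZ))))))
  step 15: S(S(S(add(S(add(Z, mul(Z, SZ))), mul(add(SZ, Z), mul(SZ, SZ))))))
  step 16: S(S(S(S(add(add(Z, mul(Z, SZ)), mul(add(SZ, Z), mul(SZ, SZ)))))))
  step 17: S(S(S(S(add(mul(Z, SZ), mul(add(SZ, Z), mul(SZ, SZ)))))))
  step 18: S(S(S(S(add(Z, mul(add(SZ, Z), mul(SZ, SZ)))))))
  step 19: S(S(S(S(mul(add(SZ, Z), mul(SZ, SZ))))))
  step 20: S(S(S(S(mul(S(add(Z, Z)), mul(SZ, SZ))))))
  step 21: S(S(S(S(add(mul(SZ, SZ), mul(add(Z, Z), mul(SZ, SZ)))))))
  step 22: S(S(S(S(add(add(SZ, mul(Z, SZ)), mul(add(Z, Z), mul(SZ, SZ)))))))
  step 23: S(S(S(S(add(S(add(Z, mul(Z, SZ))), mul(add(Z, Z), mul(SZ, SZ)))))))
  step 24: S(S(S(S(S(add(add(Z, mul(Z, SZ)), mul(add(Z, Z), mul(SZ, SZ))))))))
  step 25: S(S(S(S(S(add(mul(Z, SZ), mul(add(Z, Z), mul(SZ, SZ))))))))
  step 26: S(S(S(S(S(add(Z, mul(add(Z, Z), mul(SZ, SZ))))))))
  step 27: S(S(S(S(S(mul(add(Z, Z), mul(SZ, SZ)))))))
  step 28: S(S(S(S(S(mul(Z, mul(SZ, SZ)))))))
  step 29: S^5(Z)

Term B:
  start: add(Z, mul(add(SSSZ, Z), add(SSZ, SZ)))
  step 1: mul(add(SSSZ, Z), add(SSZ, SZ))
  step 2: mul(S(add(SSZ, Z)), add(SSZ, SZ))
  step 3: add(add(SSZ, SZ), mul(add(SSZ, Z), add(SSZ, SZ)))
  step 4: add(S(add(SZ, SZ)), mul(add(SSZ, Z), add(SSZ, SZ)))
  step 5: S(add(add(SZ, SZ), mul(add(SSZ, Z), add(SSZ, SZ))))
  step 6: S(add(S(add(Z, SZ)), mul(add(SSZ, Z), add(SSZ, SZ))))
  step 7: S(S(add(add(Z, SZ), mul(add(SSZ, Z), add(SSZ, SZ)))))
  step 8: S(S(add(SZ, mul(add(SSZ, Z), add(SSZ, SZ)))))
  step 9: S(S(S(add(Z, mul(add(SSZ, Z), add(SSZ, SZ))))))
  step 10: S(S(S(mul(add(SSZ, Z), add(SSZ, SZ)))))
  step 11: S(S(S(mul(S(add(SZ, Z)), add(SSZ, SZ)))))
  step 12: S(S(S(add(add(SSZ, SZ), mul(add(SZ, Z), add(SSZ, SZ))))))
  step 13: S(S(S(add(S(add(SZ, SZ)), mul(add(SZ, Z), add(SSZ, SZ))))))
  step 14: S(S(S(S(add(add(SZ, SZ), mul(add(SZ, Z), add(SSZ, SZ)))))))
  step 15: S(S(S(S(add(S(add(Z, SZ)), mul(add(SZ, Z), add(SSZ, SZ)))))))
  step 16: S(S(S(S(S(add(add(Z, SZ), mul(add(SZ, Z), add(SSZ, SZ))))))))
  step 17: S(S(S(S(S(add(SZ, mul(add(SZ, Z), add(SSZ, SZ))))))))
  step 18: S(S(S(S(S(S(add(Z, mul(add(SZ, Z), add(SSZ, SZ)))))))))
  step 19: S(S(S(S(S(S(mul(add(SZ, Z), add(SSZ, SZ))))))))
  step 20: S(S(S(S(S(S(mul(S(add(Z, Z)), add(SSZ, SZ))))))))
  step 21: S(S(S(S(S(S(add(add(SSZ, SZ), mul(add(Z, Z), add(SSZ, SZ)))))))))
  step 22: S(S(S(S(S(S(add(S(add(SZ, SZ)), mul(add(Z, Z), add(SSZ, SZ)))))))))
  step 23: S(S(S(S(S(S(S(add(add(SZ, SZ), mul(add(Z, Z), add(SSZ, SZ))))))))))
  step 24: S(S(S(S(S(S(S(add(S(add(Z, SZ)), mul(add(Z, Z), add(SSZ, SZ))))))))))
  step 25: S(S(S(S(S(S(S(S(add(add(Z, SZ), mul(add(Z, Z), add(SSZ, SZ)))))))))))
  step 26: S(S(S(S(S(S(S(S(add(SZ, mul(add(Z, Z), add(SSZ, SZ)))))))))))
  step 27: S(S(S(S(S(S(S(S(S(add(Z, mul(add(Z, Z), add(SSZ, SZ))))))))))))
  step 28: S(S(S(S(S(S(S(S(S(mul(add(Z, Z), add(SSZ, SZ)))))))))))
  step 29: S(S(S(S(S(S(S(S(S(mul(Z, add(SSZ, SZ)))))))))))
  step 30: S^9(Z)

Answer: DIFFERENT — A ⇓ S^5(Z), B ⇓ S^9(Z)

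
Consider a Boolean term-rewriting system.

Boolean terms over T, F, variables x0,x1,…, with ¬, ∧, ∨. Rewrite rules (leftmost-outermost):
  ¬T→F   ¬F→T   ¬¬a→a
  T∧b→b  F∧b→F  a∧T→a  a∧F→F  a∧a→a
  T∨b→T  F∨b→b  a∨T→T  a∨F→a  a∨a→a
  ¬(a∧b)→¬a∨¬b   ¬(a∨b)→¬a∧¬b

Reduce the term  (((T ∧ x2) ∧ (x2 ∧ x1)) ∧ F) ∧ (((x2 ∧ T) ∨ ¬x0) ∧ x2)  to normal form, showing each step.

  start: (((T ∧ x2) ∧ (x2 ∧ x1)) ∧ F) ∧ (((x2 ∧ T) ∨ ¬x0) ∧ x2)
  step 1: F ∧ (((x2 ∧ T) ∨ ¬x0) ∧ x2)
  step 2: F

Answer: normal form = F  (in 2 steps)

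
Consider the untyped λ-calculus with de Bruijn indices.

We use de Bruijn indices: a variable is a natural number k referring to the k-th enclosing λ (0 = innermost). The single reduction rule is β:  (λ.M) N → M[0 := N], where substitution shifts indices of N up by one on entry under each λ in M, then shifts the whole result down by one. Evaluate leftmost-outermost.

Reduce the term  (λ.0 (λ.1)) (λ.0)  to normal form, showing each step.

  start: (λ.0 (λ.1)) (λ.0)
  →1  (λ.0) (λ.λ.0)
  →2  λ.λ.0

Answer: normal form = λ.λ.0  (in 2 steps)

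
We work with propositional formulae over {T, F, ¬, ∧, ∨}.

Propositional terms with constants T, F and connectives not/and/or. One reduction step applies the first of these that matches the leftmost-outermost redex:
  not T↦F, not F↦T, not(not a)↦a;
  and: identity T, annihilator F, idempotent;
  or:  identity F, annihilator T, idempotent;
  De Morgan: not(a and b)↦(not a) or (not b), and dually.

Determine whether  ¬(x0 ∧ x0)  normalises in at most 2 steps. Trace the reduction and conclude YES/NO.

Answer: YES — reaches normal form ¬x0 in 2 ≤ 2 steps

Derivation:
  start: ¬(x0 ∧ x0)
  [1] ¬x0 ∨ ¬x0
  [2] ¬x0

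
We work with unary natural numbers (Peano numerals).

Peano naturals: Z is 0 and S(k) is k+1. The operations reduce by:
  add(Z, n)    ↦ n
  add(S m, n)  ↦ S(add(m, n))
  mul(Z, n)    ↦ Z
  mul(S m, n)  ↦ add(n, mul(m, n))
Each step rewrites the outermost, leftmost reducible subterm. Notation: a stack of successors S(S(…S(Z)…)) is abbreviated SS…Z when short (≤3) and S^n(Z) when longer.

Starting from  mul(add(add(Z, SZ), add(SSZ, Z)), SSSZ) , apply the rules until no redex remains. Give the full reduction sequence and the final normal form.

  start: mul(add(add(Z, SZ), add(SSZ, Z)), SSSZ)
  →1  mul(add(SZ, add(SSZ, Z)), SSSZ)
  →2  mul(S(add(Z, add(SSZ, Z))), SSSZ)
  →3  add(SSSZ, mul(add(Z, add(SSZ, Z)), SSSZ))
  →4  S(add(SSZ, mul(add(Z, add(SSZ, Z)), SSSZ)))
  →5  S(S(add(SZ, mul(add(Z, add(SSZ, Z)), SSSZ))))
  →6  S(S(S(add(Z, mul(add(Z, add(SSZ, Z)), SSSZ)))))
  →7  S(S(S(mul(add(Z, add(SSZ, Z)), SSSZ))))
  →8  S(S(S(mul(add(SSZ, Z), SSSZ))))
  →9  S(S(S(mul(S(add(SZ, Z)), SSSZ))))
  →10  S(S(S(add(SSSZ, mul(add(SZ, Z), SSSZ)))))
  →11  S(S(S(S(add(SSZ, mul(add(SZ, Z), SSSZ))))))
  →12  S(S(S(S(S(add(SZ, mul(add(SZ, Z), SSSZ)))))))
  →13  S(S(S(S(S(S(add(Z, mul(add(SZ, Z), SSSZ))))))))
  →14  S(S(S(S(S(S(mul(add(SZ, Z), SSSZ)))))))
  →15  S(S(S(S(S(S(mul(S(add(Z, Z)), SSSZ)))))))
  →16  S(S(S(S(S(S(add(SSSZ, mul(add(Z, Z), SSSZ))))))))
  →17  S(S(S(S(S(S(S(add(SSZ, mul(add(Z, Z), SSSZ)))))))))
  →18  S(S(S(S(S(S(S(S(add(SZ, mul(add(Z, Z), SSSZ))))))))))
  →19  S(S(S(S(S(S(S(S(S(add(Z, mul(add(Z, Z), SSSZ)))))))))))
  →20  S(S(S(S(S(S(S(S(S(mul(add(Z, Z), SSSZ))))))))))
  →21  S(S(S(S(S(S(S(S(S(mul(Z, SSSZ))))))))))
  →22  S^9(Z)

Answer: normal form = S^9(Z)  (in 22 steps)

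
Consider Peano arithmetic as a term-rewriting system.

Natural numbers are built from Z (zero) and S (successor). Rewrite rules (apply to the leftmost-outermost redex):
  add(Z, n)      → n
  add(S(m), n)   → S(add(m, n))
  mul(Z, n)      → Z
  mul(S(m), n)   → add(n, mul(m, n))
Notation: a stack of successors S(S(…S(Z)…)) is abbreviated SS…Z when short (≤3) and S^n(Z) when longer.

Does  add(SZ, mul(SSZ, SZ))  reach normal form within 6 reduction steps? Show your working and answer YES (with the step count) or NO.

  start: add(SZ, mul(SSZ, SZ))
  →1  S(add(Z, mul(SSZ, SZ)))
  →2  S(mul(SSZ, SZ))
  →3  S(add(SZ, mul(SZ, SZ)))
  →4  S(S(add(Z, mul(SZ, SZ))))
  →5  S(S(mul(SZ, SZ)))
  →6  S(S(add(SZ, mul(Z, SZ))))

Answer: NO — after 6 steps the term is S(S(add(SZ, mul(Z, SZ)))), not yet normal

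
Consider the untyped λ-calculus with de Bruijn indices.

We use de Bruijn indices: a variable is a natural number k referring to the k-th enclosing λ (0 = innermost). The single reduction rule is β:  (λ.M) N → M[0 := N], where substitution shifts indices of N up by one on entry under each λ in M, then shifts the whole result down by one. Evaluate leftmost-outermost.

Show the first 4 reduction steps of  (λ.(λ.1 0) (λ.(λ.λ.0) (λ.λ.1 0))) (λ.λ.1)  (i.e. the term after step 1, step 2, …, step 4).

Answer: after 4 steps: λ.λ.λ.0

Reduction:
  start: (λ.(λ.1 0) (λ.(λ.λ.0) (λ.λ.1 0))) (λ.λ.1)
  →1  (λ.(λ.λ.1) 0) (λ.(λ.λ.0) (λ.λ.1 0))
  →2  (λ.λ.1) (λ.(λ.λ.0) (λ.λ.1 0))
  →3  λ.λ.(λ.λ.0) (λ.λ.1 0)
  →4  λ.λ.λ.0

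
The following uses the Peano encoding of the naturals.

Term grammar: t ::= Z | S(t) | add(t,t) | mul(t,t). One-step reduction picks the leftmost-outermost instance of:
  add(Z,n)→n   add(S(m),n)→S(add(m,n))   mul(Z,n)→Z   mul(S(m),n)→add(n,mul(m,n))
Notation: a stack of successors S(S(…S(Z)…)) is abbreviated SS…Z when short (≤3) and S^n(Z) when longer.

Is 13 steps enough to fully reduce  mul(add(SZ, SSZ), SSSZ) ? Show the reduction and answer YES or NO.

  start: mul(add(SZ, SSZ), SSSZ)
  [1] mul(S(add(Z, SSZ)), SSSZ)
  [2] add(SSSZ, mul(add(Z, SSZ), SSSZ))
  [3] S(add(SSZ, mul(add(Z, SSZ), SSSZ)))
  [4] S(S(add(SZ, mul(add(Z, SSZ), SSSZ))))
  [5] S(S(S(add(Z, mul(add(Z, SSZ), SSSZ)))))
  [6] S(S(S(mul(add(Z, SSZ), SSSZ))))
  [7] S(S(S(mul(SSZ, SSSZ))))
  [8] S(S(S(add(SSSZ, mul(SZ, SSSZ)))))
  [9] S(S(S(S(add(SSZ, mul(SZ, SSSZ))))))
  [10] S(S(S(S(S(add(SZ, mul(SZ, SSSZ)))))))
  [11] S(S(S(S(S(S(add(Z, mul(SZ, SSSZ))))))))
  [12] S(S(S(S(S(S(mul(SZ, SSSZ)))))))
  [13] S(S(S(S(S(S(add(SSSZ, mul(Z, SSSZ))))))))

Answer: NO — after 13 steps the term is S(S(S(S(S(S(add(SSSZ, mul(Z, SSSZ)))))))), not yet normal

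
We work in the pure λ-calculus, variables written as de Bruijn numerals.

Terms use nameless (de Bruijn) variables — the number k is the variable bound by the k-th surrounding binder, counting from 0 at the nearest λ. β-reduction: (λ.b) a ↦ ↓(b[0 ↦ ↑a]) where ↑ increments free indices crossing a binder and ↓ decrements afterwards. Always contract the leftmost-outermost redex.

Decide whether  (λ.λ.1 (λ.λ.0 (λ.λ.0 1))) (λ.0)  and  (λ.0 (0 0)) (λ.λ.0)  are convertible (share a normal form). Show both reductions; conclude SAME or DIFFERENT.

Answer: DIFFERENT — A ⇓ λ.λ.λ.0 (λ.λ.0 1), B ⇓ λ.0

Derivation:
Term A:
  start: (λ.λ.1 (λ.λ.0 (λ.λ.0 1))) (λ.0)
  →1  λ.(λ.0) (λ.λ.0 (λ.λ.0 1))
  →2  λ.λ.λ.0 (λ.λ.0 1)

Term B:
  start: (λ.0 (0 0)) (λ.λ.0)
  →1  (λ.λ.0) ((λ.λ.0) (λ.λ.0))
  →2  λ.0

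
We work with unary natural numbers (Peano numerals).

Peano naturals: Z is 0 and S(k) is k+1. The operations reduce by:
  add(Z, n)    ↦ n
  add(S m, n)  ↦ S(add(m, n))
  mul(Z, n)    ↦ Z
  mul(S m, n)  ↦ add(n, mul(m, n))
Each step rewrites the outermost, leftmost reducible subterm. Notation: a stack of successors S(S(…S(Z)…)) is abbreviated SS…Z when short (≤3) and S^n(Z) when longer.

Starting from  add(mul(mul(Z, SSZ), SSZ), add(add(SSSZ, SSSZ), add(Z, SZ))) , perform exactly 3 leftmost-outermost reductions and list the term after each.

  start: add(mul(mul(Z, SSZ), SSZ), add(add(SSSZ, SSSZ), add(Z, SZ)))
  step 1: add(mul(Z, SSZ), add(add(SSSZ, SSSZ), add(Z, SZ)))
  step 2: add(Z, add(add(SSSZ, SSSZ), add(Z, SZ)))
  step 3: add(add(SSSZ, SSSZ), add(Z, SZ))

Answer: after 3 steps: add(add(SSSZ, SSSZ), add(Z, SZ))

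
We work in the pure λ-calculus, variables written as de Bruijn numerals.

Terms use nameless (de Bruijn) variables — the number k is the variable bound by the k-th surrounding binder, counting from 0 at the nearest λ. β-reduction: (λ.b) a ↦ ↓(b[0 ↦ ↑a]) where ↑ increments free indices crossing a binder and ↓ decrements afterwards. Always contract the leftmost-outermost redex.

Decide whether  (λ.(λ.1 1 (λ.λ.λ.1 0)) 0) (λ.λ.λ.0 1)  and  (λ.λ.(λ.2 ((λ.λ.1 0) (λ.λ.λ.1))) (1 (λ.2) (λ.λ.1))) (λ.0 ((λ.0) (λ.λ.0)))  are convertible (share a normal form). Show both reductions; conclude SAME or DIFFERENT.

Term A:
  start: (λ.(λ.1 1 (λ.λ.λ.1 0)) 0) (λ.λ.λ.0 1)
  step 1: (λ.(λ.λ.λ.0 1) (λ.λ.λ.0 1) (λ.λ.λ.1 0)) (λ.λ.λ.0 1)
  step 2: (λ.λ.λ.0 1) (λ.λ.λ.0 1) (λ.λ.λ.1 0)
  step 3: (λ.λ.0 1) (λ.λ.λ.1 0)
  step 4: λ.0 (λ.λ.λ.1 0)

Term B:
  start: (λ.λ.(λ.2 ((λ.λ.1 0) (λ.λ.λ.1))) (1 (λ.2) (λ.λ.1))) (λ.0 ((λ.0) (λ.λ.0)))
  step 1: λ.(λ.(λ.0 ((λ.0) (λ.λ.0))) ((λ.λ.1 0) (λ.λ.λ.1))) ((λ.0 ((λ.0) (λ.λ.0))) (λ.λ.0 ((λ.0) (λ.λ.0))) (λ.λ.1))
  step 2: λ.(λ.0 ((λ.0) (λ.λ.0))) ((λ.λ.1 0) (λ.λ.λ.1))
  step 3: λ.(λ.λ.1 0) (λ.λ.λ.1) ((λ.0) (λ.λ.0))
  step 4: λ.(λ.(λ.λ.λ.1) 0) ((λ.0) (λ.λ.0))
  step 5: λ.(λ.λ.λ.1) ((λ.0) (λ.λ.0))
  step 6: λ.λ.λ.1

Answer: DIFFERENT — A ⇓ λ.0 (λ.λ.λ.1 0), B ⇓ λ.λ.λ.1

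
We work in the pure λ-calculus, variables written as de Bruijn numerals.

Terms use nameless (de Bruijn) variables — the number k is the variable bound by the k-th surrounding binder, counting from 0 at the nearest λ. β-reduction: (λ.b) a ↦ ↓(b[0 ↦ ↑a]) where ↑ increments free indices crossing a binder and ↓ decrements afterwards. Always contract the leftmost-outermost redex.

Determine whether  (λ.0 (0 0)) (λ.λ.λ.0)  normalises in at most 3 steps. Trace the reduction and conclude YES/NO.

  start: (λ.0 (0 0)) (λ.λ.λ.0)
  step 1: (λ.λ.λ.0) ((λ.λ.λ.0) (λ.λ.λ.0))
  step 2: λ.λ.0

Answer: YES — reaches normal form λ.λ.0 in 2 ≤ 3 steps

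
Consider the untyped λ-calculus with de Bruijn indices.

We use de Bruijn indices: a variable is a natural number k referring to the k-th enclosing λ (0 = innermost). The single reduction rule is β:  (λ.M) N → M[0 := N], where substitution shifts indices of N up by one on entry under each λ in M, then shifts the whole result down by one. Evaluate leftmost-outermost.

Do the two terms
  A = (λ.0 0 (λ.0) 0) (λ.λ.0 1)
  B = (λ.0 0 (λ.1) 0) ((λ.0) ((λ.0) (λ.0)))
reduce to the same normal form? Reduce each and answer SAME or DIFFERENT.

Answer: DIFFERENT — A ⇓ λ.0 (λ.λ.0 1), B ⇓ λ.0

Working:
Term A:
  start: (λ.0 0 (λ.0) 0) (λ.λ.0 1)
  [1] (λ.λ.0 1) (λ.λ.0 1) (λ.0) (λ.λ.0 1)
  [2] (λ.0 (λ.λ.0 1)) (λ.0) (λ.λ.0 1)
  [3] (λ.0) (λ.λ.0 1) (λ.λ.0 1)
  [4] (λ.λ.0 1) (λ.λ.0 1)
  [5] λ.0 (λ.λ.0 1)

Term B:
  start: (λ.0 0 (λ.1) 0) ((λ.0) ((λ.0) (λ.0)))
  [1] (λ.0) ((λ.0) (λ.0)) ((λ.0) ((λ.0) (λ.0))) (λ.(λ.0) ((λ.0) (λ.0))) ((λ.0) ((λ.0) (λ.0)))
  [2] (λ.0) (λ.0) ((λ.0) ((λ.0) (λ.0))) (λ.(λ.0) ((λ.0) (λ.0))) ((λ.0) ((λ.0) (λ.0)))
  [3] (λ.0) ((λ.0) ((λ.0) (λ.0))) (λ.(λ.0) ((λ.0) (λ.0))) ((λ.0) ((λ.0) (λ.0)))
  [4] (λ.0) ((λ.0) (λ.0)) (λ.(λ.0) ((λ.0) (λ.0))) ((λ.0) ((λ.0) (λ.0)))
  [5] (λ.0) (λ.0) (λ.(λ.0) ((λ.0) (λ.0))) ((λ.0) ((λ.0) (λ.0)))
  [6] (λ.0) (λ.(λ.0) ((λ.0) (λ.0))) ((λ.0) ((λ.0) (λ.0)))
  [7] (λ.(λ.0) ((λ.0) (λ.0))) ((λ.0) ((λ.0) (λ.0)))
  [8] (λ.0) ((λ.0) (λ.0))
  [9] (λ.0) (λ.0)
  [10] λ.0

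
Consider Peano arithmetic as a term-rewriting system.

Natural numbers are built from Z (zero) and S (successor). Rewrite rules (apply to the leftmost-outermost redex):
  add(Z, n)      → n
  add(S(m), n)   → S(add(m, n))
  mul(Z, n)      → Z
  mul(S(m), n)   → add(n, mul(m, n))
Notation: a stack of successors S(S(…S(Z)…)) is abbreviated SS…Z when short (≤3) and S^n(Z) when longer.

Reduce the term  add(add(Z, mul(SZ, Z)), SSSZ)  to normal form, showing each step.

Answer: normal form = SSSZ  (in 5 steps)

Reduction:
  start: add(add(Z, mul(SZ, Z)), SSSZ)
  [1] add(mul(SZ, Z), SSSZ)
  [2] add(add(Z, mul(Z, Z)), SSSZ)
  [3] add(mul(Z, Z), SSSZ)
  [4] add(Z, SSSZ)
  [5] SSSZ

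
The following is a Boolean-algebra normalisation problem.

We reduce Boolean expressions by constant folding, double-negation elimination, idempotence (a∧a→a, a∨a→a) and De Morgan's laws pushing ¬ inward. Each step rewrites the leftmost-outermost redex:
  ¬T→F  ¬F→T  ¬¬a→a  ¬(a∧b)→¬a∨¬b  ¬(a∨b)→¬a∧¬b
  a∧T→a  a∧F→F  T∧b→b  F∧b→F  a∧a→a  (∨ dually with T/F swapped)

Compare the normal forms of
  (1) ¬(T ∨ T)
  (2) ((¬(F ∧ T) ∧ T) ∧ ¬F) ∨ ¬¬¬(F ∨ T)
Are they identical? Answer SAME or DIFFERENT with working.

Answer: DIFFERENT — A ⇓ F, B ⇓ T

Reduction:
Term A:
  start: ¬(T ∨ T)
  step 1: ¬T ∧ ¬T
  step 2: ¬T
  step 3: F

Term B:
  start: ((¬(F ∧ T) ∧ T) ∧ ¬F) ∨ ¬¬¬(F ∨ T)
  step 1: (¬(F ∧ T) ∧ ¬F) ∨ ¬¬¬(F ∨ T)
  step 2: ((¬F ∨ ¬T) ∧ ¬F) ∨ ¬¬¬(F ∨ T)
  step 3: ((T ∨ ¬T) ∧ ¬F) ∨ ¬¬¬(F ∨ T)
  step 4: (T ∧ ¬F) ∨ ¬¬¬(F ∨ T)
  step 5: ¬F ∨ ¬¬¬(F ∨ T)
  step 6: T ∨ ¬¬¬(F ∨ T)
  step 7: T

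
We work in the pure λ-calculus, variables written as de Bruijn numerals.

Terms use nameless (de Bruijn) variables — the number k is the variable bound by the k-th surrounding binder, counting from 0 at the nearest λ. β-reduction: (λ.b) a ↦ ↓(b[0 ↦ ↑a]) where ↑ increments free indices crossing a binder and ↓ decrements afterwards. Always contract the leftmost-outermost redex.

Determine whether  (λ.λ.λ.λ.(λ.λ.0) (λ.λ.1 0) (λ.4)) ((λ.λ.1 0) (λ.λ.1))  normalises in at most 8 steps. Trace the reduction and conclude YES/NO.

  start: (λ.λ.λ.λ.(λ.λ.0) (λ.λ.1 0) (λ.4)) ((λ.λ.1 0) (λ.λ.1))
  step 1: λ.λ.λ.(λ.λ.0) (λ.λ.1 0) (λ.(λ.λ.1 0) (λ.λ.1))
  step 2: λ.λ.λ.(λ.0) (λ.(λ.λ.1 0) (λ.λ.1))
  step 3: λ.λ.λ.λ.(λ.λ.1 0) (λ.λ.1)
  step 4: λ.λ.λ.λ.λ.(λ.λ.1) 0
  step 5: λ.λ.λ.λ.λ.λ.1

Answer: YES — reaches normal form λ.λ.λ.λ.λ.λ.1 in 5 ≤ 8 steps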